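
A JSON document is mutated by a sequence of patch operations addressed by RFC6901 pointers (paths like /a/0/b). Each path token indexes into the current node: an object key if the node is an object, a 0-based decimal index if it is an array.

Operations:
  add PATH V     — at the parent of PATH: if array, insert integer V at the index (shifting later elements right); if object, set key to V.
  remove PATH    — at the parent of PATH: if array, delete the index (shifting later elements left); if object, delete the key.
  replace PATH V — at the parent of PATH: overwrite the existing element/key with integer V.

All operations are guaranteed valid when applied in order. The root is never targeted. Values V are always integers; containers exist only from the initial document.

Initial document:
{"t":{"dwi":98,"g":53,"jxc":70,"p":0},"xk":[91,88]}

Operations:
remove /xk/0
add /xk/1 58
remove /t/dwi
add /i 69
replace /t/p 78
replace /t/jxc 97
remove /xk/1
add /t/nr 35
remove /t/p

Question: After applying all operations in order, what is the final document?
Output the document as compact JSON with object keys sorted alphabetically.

Answer: {"i":69,"t":{"g":53,"jxc":97,"nr":35},"xk":[88]}

Derivation:
After op 1 (remove /xk/0): {"t":{"dwi":98,"g":53,"jxc":70,"p":0},"xk":[88]}
After op 2 (add /xk/1 58): {"t":{"dwi":98,"g":53,"jxc":70,"p":0},"xk":[88,58]}
After op 3 (remove /t/dwi): {"t":{"g":53,"jxc":70,"p":0},"xk":[88,58]}
After op 4 (add /i 69): {"i":69,"t":{"g":53,"jxc":70,"p":0},"xk":[88,58]}
After op 5 (replace /t/p 78): {"i":69,"t":{"g":53,"jxc":70,"p":78},"xk":[88,58]}
After op 6 (replace /t/jxc 97): {"i":69,"t":{"g":53,"jxc":97,"p":78},"xk":[88,58]}
After op 7 (remove /xk/1): {"i":69,"t":{"g":53,"jxc":97,"p":78},"xk":[88]}
After op 8 (add /t/nr 35): {"i":69,"t":{"g":53,"jxc":97,"nr":35,"p":78},"xk":[88]}
After op 9 (remove /t/p): {"i":69,"t":{"g":53,"jxc":97,"nr":35},"xk":[88]}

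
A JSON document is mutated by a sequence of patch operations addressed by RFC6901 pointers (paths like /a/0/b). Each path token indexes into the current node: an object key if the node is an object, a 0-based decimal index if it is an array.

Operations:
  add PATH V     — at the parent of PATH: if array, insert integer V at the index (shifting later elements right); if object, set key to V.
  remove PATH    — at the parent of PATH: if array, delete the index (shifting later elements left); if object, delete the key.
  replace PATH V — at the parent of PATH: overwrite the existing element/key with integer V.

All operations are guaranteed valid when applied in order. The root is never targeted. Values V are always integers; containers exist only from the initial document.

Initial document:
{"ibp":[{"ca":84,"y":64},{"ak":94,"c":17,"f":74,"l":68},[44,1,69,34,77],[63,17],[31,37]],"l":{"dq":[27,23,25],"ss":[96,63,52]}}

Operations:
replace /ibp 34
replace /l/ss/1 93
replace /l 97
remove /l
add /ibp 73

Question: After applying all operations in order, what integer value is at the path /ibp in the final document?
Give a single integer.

Answer: 73

Derivation:
After op 1 (replace /ibp 34): {"ibp":34,"l":{"dq":[27,23,25],"ss":[96,63,52]}}
After op 2 (replace /l/ss/1 93): {"ibp":34,"l":{"dq":[27,23,25],"ss":[96,93,52]}}
After op 3 (replace /l 97): {"ibp":34,"l":97}
After op 4 (remove /l): {"ibp":34}
After op 5 (add /ibp 73): {"ibp":73}
Value at /ibp: 73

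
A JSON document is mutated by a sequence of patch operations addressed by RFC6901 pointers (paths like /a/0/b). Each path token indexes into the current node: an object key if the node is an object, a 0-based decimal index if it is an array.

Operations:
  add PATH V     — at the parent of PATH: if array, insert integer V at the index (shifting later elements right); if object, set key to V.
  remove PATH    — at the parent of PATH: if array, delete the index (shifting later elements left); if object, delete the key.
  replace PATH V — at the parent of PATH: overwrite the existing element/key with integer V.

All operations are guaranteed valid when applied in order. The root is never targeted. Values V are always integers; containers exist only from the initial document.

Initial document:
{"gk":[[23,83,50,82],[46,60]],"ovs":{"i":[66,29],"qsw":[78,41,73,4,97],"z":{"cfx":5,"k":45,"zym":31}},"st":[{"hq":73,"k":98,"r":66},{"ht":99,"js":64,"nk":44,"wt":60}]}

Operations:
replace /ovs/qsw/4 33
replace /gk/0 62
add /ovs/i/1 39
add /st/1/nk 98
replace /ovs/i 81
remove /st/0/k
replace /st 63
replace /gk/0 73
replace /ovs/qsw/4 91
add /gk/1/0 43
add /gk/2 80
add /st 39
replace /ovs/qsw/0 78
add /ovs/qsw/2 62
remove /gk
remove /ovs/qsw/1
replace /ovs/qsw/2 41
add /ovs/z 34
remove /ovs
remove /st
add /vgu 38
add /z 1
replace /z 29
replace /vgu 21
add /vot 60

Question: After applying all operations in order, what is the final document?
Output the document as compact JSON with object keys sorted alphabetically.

Answer: {"vgu":21,"vot":60,"z":29}

Derivation:
After op 1 (replace /ovs/qsw/4 33): {"gk":[[23,83,50,82],[46,60]],"ovs":{"i":[66,29],"qsw":[78,41,73,4,33],"z":{"cfx":5,"k":45,"zym":31}},"st":[{"hq":73,"k":98,"r":66},{"ht":99,"js":64,"nk":44,"wt":60}]}
After op 2 (replace /gk/0 62): {"gk":[62,[46,60]],"ovs":{"i":[66,29],"qsw":[78,41,73,4,33],"z":{"cfx":5,"k":45,"zym":31}},"st":[{"hq":73,"k":98,"r":66},{"ht":99,"js":64,"nk":44,"wt":60}]}
After op 3 (add /ovs/i/1 39): {"gk":[62,[46,60]],"ovs":{"i":[66,39,29],"qsw":[78,41,73,4,33],"z":{"cfx":5,"k":45,"zym":31}},"st":[{"hq":73,"k":98,"r":66},{"ht":99,"js":64,"nk":44,"wt":60}]}
After op 4 (add /st/1/nk 98): {"gk":[62,[46,60]],"ovs":{"i":[66,39,29],"qsw":[78,41,73,4,33],"z":{"cfx":5,"k":45,"zym":31}},"st":[{"hq":73,"k":98,"r":66},{"ht":99,"js":64,"nk":98,"wt":60}]}
After op 5 (replace /ovs/i 81): {"gk":[62,[46,60]],"ovs":{"i":81,"qsw":[78,41,73,4,33],"z":{"cfx":5,"k":45,"zym":31}},"st":[{"hq":73,"k":98,"r":66},{"ht":99,"js":64,"nk":98,"wt":60}]}
After op 6 (remove /st/0/k): {"gk":[62,[46,60]],"ovs":{"i":81,"qsw":[78,41,73,4,33],"z":{"cfx":5,"k":45,"zym":31}},"st":[{"hq":73,"r":66},{"ht":99,"js":64,"nk":98,"wt":60}]}
After op 7 (replace /st 63): {"gk":[62,[46,60]],"ovs":{"i":81,"qsw":[78,41,73,4,33],"z":{"cfx":5,"k":45,"zym":31}},"st":63}
After op 8 (replace /gk/0 73): {"gk":[73,[46,60]],"ovs":{"i":81,"qsw":[78,41,73,4,33],"z":{"cfx":5,"k":45,"zym":31}},"st":63}
After op 9 (replace /ovs/qsw/4 91): {"gk":[73,[46,60]],"ovs":{"i":81,"qsw":[78,41,73,4,91],"z":{"cfx":5,"k":45,"zym":31}},"st":63}
After op 10 (add /gk/1/0 43): {"gk":[73,[43,46,60]],"ovs":{"i":81,"qsw":[78,41,73,4,91],"z":{"cfx":5,"k":45,"zym":31}},"st":63}
After op 11 (add /gk/2 80): {"gk":[73,[43,46,60],80],"ovs":{"i":81,"qsw":[78,41,73,4,91],"z":{"cfx":5,"k":45,"zym":31}},"st":63}
After op 12 (add /st 39): {"gk":[73,[43,46,60],80],"ovs":{"i":81,"qsw":[78,41,73,4,91],"z":{"cfx":5,"k":45,"zym":31}},"st":39}
After op 13 (replace /ovs/qsw/0 78): {"gk":[73,[43,46,60],80],"ovs":{"i":81,"qsw":[78,41,73,4,91],"z":{"cfx":5,"k":45,"zym":31}},"st":39}
After op 14 (add /ovs/qsw/2 62): {"gk":[73,[43,46,60],80],"ovs":{"i":81,"qsw":[78,41,62,73,4,91],"z":{"cfx":5,"k":45,"zym":31}},"st":39}
After op 15 (remove /gk): {"ovs":{"i":81,"qsw":[78,41,62,73,4,91],"z":{"cfx":5,"k":45,"zym":31}},"st":39}
After op 16 (remove /ovs/qsw/1): {"ovs":{"i":81,"qsw":[78,62,73,4,91],"z":{"cfx":5,"k":45,"zym":31}},"st":39}
After op 17 (replace /ovs/qsw/2 41): {"ovs":{"i":81,"qsw":[78,62,41,4,91],"z":{"cfx":5,"k":45,"zym":31}},"st":39}
After op 18 (add /ovs/z 34): {"ovs":{"i":81,"qsw":[78,62,41,4,91],"z":34},"st":39}
After op 19 (remove /ovs): {"st":39}
After op 20 (remove /st): {}
After op 21 (add /vgu 38): {"vgu":38}
After op 22 (add /z 1): {"vgu":38,"z":1}
After op 23 (replace /z 29): {"vgu":38,"z":29}
After op 24 (replace /vgu 21): {"vgu":21,"z":29}
After op 25 (add /vot 60): {"vgu":21,"vot":60,"z":29}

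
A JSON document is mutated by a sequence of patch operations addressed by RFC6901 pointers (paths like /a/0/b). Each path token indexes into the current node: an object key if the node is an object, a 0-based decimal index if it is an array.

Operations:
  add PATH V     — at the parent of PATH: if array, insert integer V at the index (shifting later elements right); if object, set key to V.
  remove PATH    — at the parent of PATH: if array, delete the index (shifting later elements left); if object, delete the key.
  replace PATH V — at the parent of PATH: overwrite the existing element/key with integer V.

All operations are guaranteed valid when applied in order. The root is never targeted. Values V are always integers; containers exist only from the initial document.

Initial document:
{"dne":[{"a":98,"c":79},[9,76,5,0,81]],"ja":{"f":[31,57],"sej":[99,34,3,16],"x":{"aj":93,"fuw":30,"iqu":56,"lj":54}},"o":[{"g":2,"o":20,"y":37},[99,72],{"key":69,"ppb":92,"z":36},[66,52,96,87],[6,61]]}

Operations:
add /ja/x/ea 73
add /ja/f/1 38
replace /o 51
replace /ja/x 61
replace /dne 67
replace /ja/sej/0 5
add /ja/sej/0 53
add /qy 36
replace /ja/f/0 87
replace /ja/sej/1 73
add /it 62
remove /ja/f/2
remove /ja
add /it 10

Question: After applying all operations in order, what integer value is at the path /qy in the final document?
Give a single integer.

Answer: 36

Derivation:
After op 1 (add /ja/x/ea 73): {"dne":[{"a":98,"c":79},[9,76,5,0,81]],"ja":{"f":[31,57],"sej":[99,34,3,16],"x":{"aj":93,"ea":73,"fuw":30,"iqu":56,"lj":54}},"o":[{"g":2,"o":20,"y":37},[99,72],{"key":69,"ppb":92,"z":36},[66,52,96,87],[6,61]]}
After op 2 (add /ja/f/1 38): {"dne":[{"a":98,"c":79},[9,76,5,0,81]],"ja":{"f":[31,38,57],"sej":[99,34,3,16],"x":{"aj":93,"ea":73,"fuw":30,"iqu":56,"lj":54}},"o":[{"g":2,"o":20,"y":37},[99,72],{"key":69,"ppb":92,"z":36},[66,52,96,87],[6,61]]}
After op 3 (replace /o 51): {"dne":[{"a":98,"c":79},[9,76,5,0,81]],"ja":{"f":[31,38,57],"sej":[99,34,3,16],"x":{"aj":93,"ea":73,"fuw":30,"iqu":56,"lj":54}},"o":51}
After op 4 (replace /ja/x 61): {"dne":[{"a":98,"c":79},[9,76,5,0,81]],"ja":{"f":[31,38,57],"sej":[99,34,3,16],"x":61},"o":51}
After op 5 (replace /dne 67): {"dne":67,"ja":{"f":[31,38,57],"sej":[99,34,3,16],"x":61},"o":51}
After op 6 (replace /ja/sej/0 5): {"dne":67,"ja":{"f":[31,38,57],"sej":[5,34,3,16],"x":61},"o":51}
After op 7 (add /ja/sej/0 53): {"dne":67,"ja":{"f":[31,38,57],"sej":[53,5,34,3,16],"x":61},"o":51}
After op 8 (add /qy 36): {"dne":67,"ja":{"f":[31,38,57],"sej":[53,5,34,3,16],"x":61},"o":51,"qy":36}
After op 9 (replace /ja/f/0 87): {"dne":67,"ja":{"f":[87,38,57],"sej":[53,5,34,3,16],"x":61},"o":51,"qy":36}
After op 10 (replace /ja/sej/1 73): {"dne":67,"ja":{"f":[87,38,57],"sej":[53,73,34,3,16],"x":61},"o":51,"qy":36}
After op 11 (add /it 62): {"dne":67,"it":62,"ja":{"f":[87,38,57],"sej":[53,73,34,3,16],"x":61},"o":51,"qy":36}
After op 12 (remove /ja/f/2): {"dne":67,"it":62,"ja":{"f":[87,38],"sej":[53,73,34,3,16],"x":61},"o":51,"qy":36}
After op 13 (remove /ja): {"dne":67,"it":62,"o":51,"qy":36}
After op 14 (add /it 10): {"dne":67,"it":10,"o":51,"qy":36}
Value at /qy: 36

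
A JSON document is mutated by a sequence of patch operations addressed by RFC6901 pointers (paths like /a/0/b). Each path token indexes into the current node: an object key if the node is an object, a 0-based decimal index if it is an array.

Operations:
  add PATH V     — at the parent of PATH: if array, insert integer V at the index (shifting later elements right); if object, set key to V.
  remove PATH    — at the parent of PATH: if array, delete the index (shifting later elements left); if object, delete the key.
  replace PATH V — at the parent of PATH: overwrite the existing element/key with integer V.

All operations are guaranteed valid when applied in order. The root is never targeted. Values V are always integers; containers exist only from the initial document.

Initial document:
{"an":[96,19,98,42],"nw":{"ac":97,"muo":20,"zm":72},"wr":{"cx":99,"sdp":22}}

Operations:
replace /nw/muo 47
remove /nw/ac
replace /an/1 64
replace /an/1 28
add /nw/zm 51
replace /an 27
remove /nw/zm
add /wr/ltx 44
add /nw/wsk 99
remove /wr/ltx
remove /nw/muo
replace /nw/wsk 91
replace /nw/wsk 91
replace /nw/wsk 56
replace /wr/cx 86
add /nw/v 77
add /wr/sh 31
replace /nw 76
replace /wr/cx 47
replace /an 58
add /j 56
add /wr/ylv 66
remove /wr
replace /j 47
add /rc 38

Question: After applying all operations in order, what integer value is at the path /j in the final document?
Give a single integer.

After op 1 (replace /nw/muo 47): {"an":[96,19,98,42],"nw":{"ac":97,"muo":47,"zm":72},"wr":{"cx":99,"sdp":22}}
After op 2 (remove /nw/ac): {"an":[96,19,98,42],"nw":{"muo":47,"zm":72},"wr":{"cx":99,"sdp":22}}
After op 3 (replace /an/1 64): {"an":[96,64,98,42],"nw":{"muo":47,"zm":72},"wr":{"cx":99,"sdp":22}}
After op 4 (replace /an/1 28): {"an":[96,28,98,42],"nw":{"muo":47,"zm":72},"wr":{"cx":99,"sdp":22}}
After op 5 (add /nw/zm 51): {"an":[96,28,98,42],"nw":{"muo":47,"zm":51},"wr":{"cx":99,"sdp":22}}
After op 6 (replace /an 27): {"an":27,"nw":{"muo":47,"zm":51},"wr":{"cx":99,"sdp":22}}
After op 7 (remove /nw/zm): {"an":27,"nw":{"muo":47},"wr":{"cx":99,"sdp":22}}
After op 8 (add /wr/ltx 44): {"an":27,"nw":{"muo":47},"wr":{"cx":99,"ltx":44,"sdp":22}}
After op 9 (add /nw/wsk 99): {"an":27,"nw":{"muo":47,"wsk":99},"wr":{"cx":99,"ltx":44,"sdp":22}}
After op 10 (remove /wr/ltx): {"an":27,"nw":{"muo":47,"wsk":99},"wr":{"cx":99,"sdp":22}}
After op 11 (remove /nw/muo): {"an":27,"nw":{"wsk":99},"wr":{"cx":99,"sdp":22}}
After op 12 (replace /nw/wsk 91): {"an":27,"nw":{"wsk":91},"wr":{"cx":99,"sdp":22}}
After op 13 (replace /nw/wsk 91): {"an":27,"nw":{"wsk":91},"wr":{"cx":99,"sdp":22}}
After op 14 (replace /nw/wsk 56): {"an":27,"nw":{"wsk":56},"wr":{"cx":99,"sdp":22}}
After op 15 (replace /wr/cx 86): {"an":27,"nw":{"wsk":56},"wr":{"cx":86,"sdp":22}}
After op 16 (add /nw/v 77): {"an":27,"nw":{"v":77,"wsk":56},"wr":{"cx":86,"sdp":22}}
After op 17 (add /wr/sh 31): {"an":27,"nw":{"v":77,"wsk":56},"wr":{"cx":86,"sdp":22,"sh":31}}
After op 18 (replace /nw 76): {"an":27,"nw":76,"wr":{"cx":86,"sdp":22,"sh":31}}
After op 19 (replace /wr/cx 47): {"an":27,"nw":76,"wr":{"cx":47,"sdp":22,"sh":31}}
After op 20 (replace /an 58): {"an":58,"nw":76,"wr":{"cx":47,"sdp":22,"sh":31}}
After op 21 (add /j 56): {"an":58,"j":56,"nw":76,"wr":{"cx":47,"sdp":22,"sh":31}}
After op 22 (add /wr/ylv 66): {"an":58,"j":56,"nw":76,"wr":{"cx":47,"sdp":22,"sh":31,"ylv":66}}
After op 23 (remove /wr): {"an":58,"j":56,"nw":76}
After op 24 (replace /j 47): {"an":58,"j":47,"nw":76}
After op 25 (add /rc 38): {"an":58,"j":47,"nw":76,"rc":38}
Value at /j: 47

Answer: 47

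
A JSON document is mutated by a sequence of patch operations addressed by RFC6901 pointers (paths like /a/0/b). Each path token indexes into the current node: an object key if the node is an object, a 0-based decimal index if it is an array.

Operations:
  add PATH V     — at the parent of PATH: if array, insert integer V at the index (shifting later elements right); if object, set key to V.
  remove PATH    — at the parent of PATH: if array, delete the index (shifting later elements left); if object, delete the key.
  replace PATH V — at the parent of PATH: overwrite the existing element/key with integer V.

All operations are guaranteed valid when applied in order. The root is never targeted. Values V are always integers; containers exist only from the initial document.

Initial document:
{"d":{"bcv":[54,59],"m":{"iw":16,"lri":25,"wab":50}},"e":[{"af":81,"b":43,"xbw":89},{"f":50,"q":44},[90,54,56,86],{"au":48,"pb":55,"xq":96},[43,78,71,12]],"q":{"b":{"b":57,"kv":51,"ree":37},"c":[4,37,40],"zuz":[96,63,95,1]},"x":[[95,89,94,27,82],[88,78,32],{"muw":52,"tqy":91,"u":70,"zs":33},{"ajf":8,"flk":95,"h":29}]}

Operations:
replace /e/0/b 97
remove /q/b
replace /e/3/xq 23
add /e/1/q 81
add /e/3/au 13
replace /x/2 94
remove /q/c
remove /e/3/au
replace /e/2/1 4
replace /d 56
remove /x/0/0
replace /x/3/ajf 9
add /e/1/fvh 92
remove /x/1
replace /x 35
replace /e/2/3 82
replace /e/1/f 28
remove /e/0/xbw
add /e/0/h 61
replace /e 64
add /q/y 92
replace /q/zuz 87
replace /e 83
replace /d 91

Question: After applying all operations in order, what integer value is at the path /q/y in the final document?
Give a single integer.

After op 1 (replace /e/0/b 97): {"d":{"bcv":[54,59],"m":{"iw":16,"lri":25,"wab":50}},"e":[{"af":81,"b":97,"xbw":89},{"f":50,"q":44},[90,54,56,86],{"au":48,"pb":55,"xq":96},[43,78,71,12]],"q":{"b":{"b":57,"kv":51,"ree":37},"c":[4,37,40],"zuz":[96,63,95,1]},"x":[[95,89,94,27,82],[88,78,32],{"muw":52,"tqy":91,"u":70,"zs":33},{"ajf":8,"flk":95,"h":29}]}
After op 2 (remove /q/b): {"d":{"bcv":[54,59],"m":{"iw":16,"lri":25,"wab":50}},"e":[{"af":81,"b":97,"xbw":89},{"f":50,"q":44},[90,54,56,86],{"au":48,"pb":55,"xq":96},[43,78,71,12]],"q":{"c":[4,37,40],"zuz":[96,63,95,1]},"x":[[95,89,94,27,82],[88,78,32],{"muw":52,"tqy":91,"u":70,"zs":33},{"ajf":8,"flk":95,"h":29}]}
After op 3 (replace /e/3/xq 23): {"d":{"bcv":[54,59],"m":{"iw":16,"lri":25,"wab":50}},"e":[{"af":81,"b":97,"xbw":89},{"f":50,"q":44},[90,54,56,86],{"au":48,"pb":55,"xq":23},[43,78,71,12]],"q":{"c":[4,37,40],"zuz":[96,63,95,1]},"x":[[95,89,94,27,82],[88,78,32],{"muw":52,"tqy":91,"u":70,"zs":33},{"ajf":8,"flk":95,"h":29}]}
After op 4 (add /e/1/q 81): {"d":{"bcv":[54,59],"m":{"iw":16,"lri":25,"wab":50}},"e":[{"af":81,"b":97,"xbw":89},{"f":50,"q":81},[90,54,56,86],{"au":48,"pb":55,"xq":23},[43,78,71,12]],"q":{"c":[4,37,40],"zuz":[96,63,95,1]},"x":[[95,89,94,27,82],[88,78,32],{"muw":52,"tqy":91,"u":70,"zs":33},{"ajf":8,"flk":95,"h":29}]}
After op 5 (add /e/3/au 13): {"d":{"bcv":[54,59],"m":{"iw":16,"lri":25,"wab":50}},"e":[{"af":81,"b":97,"xbw":89},{"f":50,"q":81},[90,54,56,86],{"au":13,"pb":55,"xq":23},[43,78,71,12]],"q":{"c":[4,37,40],"zuz":[96,63,95,1]},"x":[[95,89,94,27,82],[88,78,32],{"muw":52,"tqy":91,"u":70,"zs":33},{"ajf":8,"flk":95,"h":29}]}
After op 6 (replace /x/2 94): {"d":{"bcv":[54,59],"m":{"iw":16,"lri":25,"wab":50}},"e":[{"af":81,"b":97,"xbw":89},{"f":50,"q":81},[90,54,56,86],{"au":13,"pb":55,"xq":23},[43,78,71,12]],"q":{"c":[4,37,40],"zuz":[96,63,95,1]},"x":[[95,89,94,27,82],[88,78,32],94,{"ajf":8,"flk":95,"h":29}]}
After op 7 (remove /q/c): {"d":{"bcv":[54,59],"m":{"iw":16,"lri":25,"wab":50}},"e":[{"af":81,"b":97,"xbw":89},{"f":50,"q":81},[90,54,56,86],{"au":13,"pb":55,"xq":23},[43,78,71,12]],"q":{"zuz":[96,63,95,1]},"x":[[95,89,94,27,82],[88,78,32],94,{"ajf":8,"flk":95,"h":29}]}
After op 8 (remove /e/3/au): {"d":{"bcv":[54,59],"m":{"iw":16,"lri":25,"wab":50}},"e":[{"af":81,"b":97,"xbw":89},{"f":50,"q":81},[90,54,56,86],{"pb":55,"xq":23},[43,78,71,12]],"q":{"zuz":[96,63,95,1]},"x":[[95,89,94,27,82],[88,78,32],94,{"ajf":8,"flk":95,"h":29}]}
After op 9 (replace /e/2/1 4): {"d":{"bcv":[54,59],"m":{"iw":16,"lri":25,"wab":50}},"e":[{"af":81,"b":97,"xbw":89},{"f":50,"q":81},[90,4,56,86],{"pb":55,"xq":23},[43,78,71,12]],"q":{"zuz":[96,63,95,1]},"x":[[95,89,94,27,82],[88,78,32],94,{"ajf":8,"flk":95,"h":29}]}
After op 10 (replace /d 56): {"d":56,"e":[{"af":81,"b":97,"xbw":89},{"f":50,"q":81},[90,4,56,86],{"pb":55,"xq":23},[43,78,71,12]],"q":{"zuz":[96,63,95,1]},"x":[[95,89,94,27,82],[88,78,32],94,{"ajf":8,"flk":95,"h":29}]}
After op 11 (remove /x/0/0): {"d":56,"e":[{"af":81,"b":97,"xbw":89},{"f":50,"q":81},[90,4,56,86],{"pb":55,"xq":23},[43,78,71,12]],"q":{"zuz":[96,63,95,1]},"x":[[89,94,27,82],[88,78,32],94,{"ajf":8,"flk":95,"h":29}]}
After op 12 (replace /x/3/ajf 9): {"d":56,"e":[{"af":81,"b":97,"xbw":89},{"f":50,"q":81},[90,4,56,86],{"pb":55,"xq":23},[43,78,71,12]],"q":{"zuz":[96,63,95,1]},"x":[[89,94,27,82],[88,78,32],94,{"ajf":9,"flk":95,"h":29}]}
After op 13 (add /e/1/fvh 92): {"d":56,"e":[{"af":81,"b":97,"xbw":89},{"f":50,"fvh":92,"q":81},[90,4,56,86],{"pb":55,"xq":23},[43,78,71,12]],"q":{"zuz":[96,63,95,1]},"x":[[89,94,27,82],[88,78,32],94,{"ajf":9,"flk":95,"h":29}]}
After op 14 (remove /x/1): {"d":56,"e":[{"af":81,"b":97,"xbw":89},{"f":50,"fvh":92,"q":81},[90,4,56,86],{"pb":55,"xq":23},[43,78,71,12]],"q":{"zuz":[96,63,95,1]},"x":[[89,94,27,82],94,{"ajf":9,"flk":95,"h":29}]}
After op 15 (replace /x 35): {"d":56,"e":[{"af":81,"b":97,"xbw":89},{"f":50,"fvh":92,"q":81},[90,4,56,86],{"pb":55,"xq":23},[43,78,71,12]],"q":{"zuz":[96,63,95,1]},"x":35}
After op 16 (replace /e/2/3 82): {"d":56,"e":[{"af":81,"b":97,"xbw":89},{"f":50,"fvh":92,"q":81},[90,4,56,82],{"pb":55,"xq":23},[43,78,71,12]],"q":{"zuz":[96,63,95,1]},"x":35}
After op 17 (replace /e/1/f 28): {"d":56,"e":[{"af":81,"b":97,"xbw":89},{"f":28,"fvh":92,"q":81},[90,4,56,82],{"pb":55,"xq":23},[43,78,71,12]],"q":{"zuz":[96,63,95,1]},"x":35}
After op 18 (remove /e/0/xbw): {"d":56,"e":[{"af":81,"b":97},{"f":28,"fvh":92,"q":81},[90,4,56,82],{"pb":55,"xq":23},[43,78,71,12]],"q":{"zuz":[96,63,95,1]},"x":35}
After op 19 (add /e/0/h 61): {"d":56,"e":[{"af":81,"b":97,"h":61},{"f":28,"fvh":92,"q":81},[90,4,56,82],{"pb":55,"xq":23},[43,78,71,12]],"q":{"zuz":[96,63,95,1]},"x":35}
After op 20 (replace /e 64): {"d":56,"e":64,"q":{"zuz":[96,63,95,1]},"x":35}
After op 21 (add /q/y 92): {"d":56,"e":64,"q":{"y":92,"zuz":[96,63,95,1]},"x":35}
After op 22 (replace /q/zuz 87): {"d":56,"e":64,"q":{"y":92,"zuz":87},"x":35}
After op 23 (replace /e 83): {"d":56,"e":83,"q":{"y":92,"zuz":87},"x":35}
After op 24 (replace /d 91): {"d":91,"e":83,"q":{"y":92,"zuz":87},"x":35}
Value at /q/y: 92

Answer: 92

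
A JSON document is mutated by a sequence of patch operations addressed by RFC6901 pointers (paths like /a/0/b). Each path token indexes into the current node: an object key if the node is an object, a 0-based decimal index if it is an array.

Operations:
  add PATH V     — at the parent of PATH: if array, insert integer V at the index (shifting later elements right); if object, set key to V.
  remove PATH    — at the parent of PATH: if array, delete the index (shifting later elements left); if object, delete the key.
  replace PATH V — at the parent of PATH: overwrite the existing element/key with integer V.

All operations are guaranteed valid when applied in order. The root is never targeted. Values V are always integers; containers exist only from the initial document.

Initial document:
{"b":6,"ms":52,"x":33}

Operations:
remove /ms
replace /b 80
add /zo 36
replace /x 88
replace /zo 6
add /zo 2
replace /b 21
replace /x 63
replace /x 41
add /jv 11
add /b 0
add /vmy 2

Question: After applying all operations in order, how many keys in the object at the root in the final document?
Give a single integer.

Answer: 5

Derivation:
After op 1 (remove /ms): {"b":6,"x":33}
After op 2 (replace /b 80): {"b":80,"x":33}
After op 3 (add /zo 36): {"b":80,"x":33,"zo":36}
After op 4 (replace /x 88): {"b":80,"x":88,"zo":36}
After op 5 (replace /zo 6): {"b":80,"x":88,"zo":6}
After op 6 (add /zo 2): {"b":80,"x":88,"zo":2}
After op 7 (replace /b 21): {"b":21,"x":88,"zo":2}
After op 8 (replace /x 63): {"b":21,"x":63,"zo":2}
After op 9 (replace /x 41): {"b":21,"x":41,"zo":2}
After op 10 (add /jv 11): {"b":21,"jv":11,"x":41,"zo":2}
After op 11 (add /b 0): {"b":0,"jv":11,"x":41,"zo":2}
After op 12 (add /vmy 2): {"b":0,"jv":11,"vmy":2,"x":41,"zo":2}
Size at the root: 5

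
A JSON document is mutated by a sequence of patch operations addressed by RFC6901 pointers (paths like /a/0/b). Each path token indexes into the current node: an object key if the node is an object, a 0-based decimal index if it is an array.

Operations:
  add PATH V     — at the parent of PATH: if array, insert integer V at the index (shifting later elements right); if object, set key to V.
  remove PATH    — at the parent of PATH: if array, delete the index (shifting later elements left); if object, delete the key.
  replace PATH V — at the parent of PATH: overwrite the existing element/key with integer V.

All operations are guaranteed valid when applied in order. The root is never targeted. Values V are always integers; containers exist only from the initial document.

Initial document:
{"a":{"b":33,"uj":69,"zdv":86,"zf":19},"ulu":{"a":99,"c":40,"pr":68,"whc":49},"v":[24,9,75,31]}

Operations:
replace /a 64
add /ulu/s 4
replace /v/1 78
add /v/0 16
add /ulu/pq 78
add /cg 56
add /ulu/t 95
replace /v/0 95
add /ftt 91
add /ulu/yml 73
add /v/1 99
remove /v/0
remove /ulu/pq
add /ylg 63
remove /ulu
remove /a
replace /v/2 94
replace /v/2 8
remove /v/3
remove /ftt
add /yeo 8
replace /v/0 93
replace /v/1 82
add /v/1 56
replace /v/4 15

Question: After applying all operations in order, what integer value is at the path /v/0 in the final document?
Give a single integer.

After op 1 (replace /a 64): {"a":64,"ulu":{"a":99,"c":40,"pr":68,"whc":49},"v":[24,9,75,31]}
After op 2 (add /ulu/s 4): {"a":64,"ulu":{"a":99,"c":40,"pr":68,"s":4,"whc":49},"v":[24,9,75,31]}
After op 3 (replace /v/1 78): {"a":64,"ulu":{"a":99,"c":40,"pr":68,"s":4,"whc":49},"v":[24,78,75,31]}
After op 4 (add /v/0 16): {"a":64,"ulu":{"a":99,"c":40,"pr":68,"s":4,"whc":49},"v":[16,24,78,75,31]}
After op 5 (add /ulu/pq 78): {"a":64,"ulu":{"a":99,"c":40,"pq":78,"pr":68,"s":4,"whc":49},"v":[16,24,78,75,31]}
After op 6 (add /cg 56): {"a":64,"cg":56,"ulu":{"a":99,"c":40,"pq":78,"pr":68,"s":4,"whc":49},"v":[16,24,78,75,31]}
After op 7 (add /ulu/t 95): {"a":64,"cg":56,"ulu":{"a":99,"c":40,"pq":78,"pr":68,"s":4,"t":95,"whc":49},"v":[16,24,78,75,31]}
After op 8 (replace /v/0 95): {"a":64,"cg":56,"ulu":{"a":99,"c":40,"pq":78,"pr":68,"s":4,"t":95,"whc":49},"v":[95,24,78,75,31]}
After op 9 (add /ftt 91): {"a":64,"cg":56,"ftt":91,"ulu":{"a":99,"c":40,"pq":78,"pr":68,"s":4,"t":95,"whc":49},"v":[95,24,78,75,31]}
After op 10 (add /ulu/yml 73): {"a":64,"cg":56,"ftt":91,"ulu":{"a":99,"c":40,"pq":78,"pr":68,"s":4,"t":95,"whc":49,"yml":73},"v":[95,24,78,75,31]}
After op 11 (add /v/1 99): {"a":64,"cg":56,"ftt":91,"ulu":{"a":99,"c":40,"pq":78,"pr":68,"s":4,"t":95,"whc":49,"yml":73},"v":[95,99,24,78,75,31]}
After op 12 (remove /v/0): {"a":64,"cg":56,"ftt":91,"ulu":{"a":99,"c":40,"pq":78,"pr":68,"s":4,"t":95,"whc":49,"yml":73},"v":[99,24,78,75,31]}
After op 13 (remove /ulu/pq): {"a":64,"cg":56,"ftt":91,"ulu":{"a":99,"c":40,"pr":68,"s":4,"t":95,"whc":49,"yml":73},"v":[99,24,78,75,31]}
After op 14 (add /ylg 63): {"a":64,"cg":56,"ftt":91,"ulu":{"a":99,"c":40,"pr":68,"s":4,"t":95,"whc":49,"yml":73},"v":[99,24,78,75,31],"ylg":63}
After op 15 (remove /ulu): {"a":64,"cg":56,"ftt":91,"v":[99,24,78,75,31],"ylg":63}
After op 16 (remove /a): {"cg":56,"ftt":91,"v":[99,24,78,75,31],"ylg":63}
After op 17 (replace /v/2 94): {"cg":56,"ftt":91,"v":[99,24,94,75,31],"ylg":63}
After op 18 (replace /v/2 8): {"cg":56,"ftt":91,"v":[99,24,8,75,31],"ylg":63}
After op 19 (remove /v/3): {"cg":56,"ftt":91,"v":[99,24,8,31],"ylg":63}
After op 20 (remove /ftt): {"cg":56,"v":[99,24,8,31],"ylg":63}
After op 21 (add /yeo 8): {"cg":56,"v":[99,24,8,31],"yeo":8,"ylg":63}
After op 22 (replace /v/0 93): {"cg":56,"v":[93,24,8,31],"yeo":8,"ylg":63}
After op 23 (replace /v/1 82): {"cg":56,"v":[93,82,8,31],"yeo":8,"ylg":63}
After op 24 (add /v/1 56): {"cg":56,"v":[93,56,82,8,31],"yeo":8,"ylg":63}
After op 25 (replace /v/4 15): {"cg":56,"v":[93,56,82,8,15],"yeo":8,"ylg":63}
Value at /v/0: 93

Answer: 93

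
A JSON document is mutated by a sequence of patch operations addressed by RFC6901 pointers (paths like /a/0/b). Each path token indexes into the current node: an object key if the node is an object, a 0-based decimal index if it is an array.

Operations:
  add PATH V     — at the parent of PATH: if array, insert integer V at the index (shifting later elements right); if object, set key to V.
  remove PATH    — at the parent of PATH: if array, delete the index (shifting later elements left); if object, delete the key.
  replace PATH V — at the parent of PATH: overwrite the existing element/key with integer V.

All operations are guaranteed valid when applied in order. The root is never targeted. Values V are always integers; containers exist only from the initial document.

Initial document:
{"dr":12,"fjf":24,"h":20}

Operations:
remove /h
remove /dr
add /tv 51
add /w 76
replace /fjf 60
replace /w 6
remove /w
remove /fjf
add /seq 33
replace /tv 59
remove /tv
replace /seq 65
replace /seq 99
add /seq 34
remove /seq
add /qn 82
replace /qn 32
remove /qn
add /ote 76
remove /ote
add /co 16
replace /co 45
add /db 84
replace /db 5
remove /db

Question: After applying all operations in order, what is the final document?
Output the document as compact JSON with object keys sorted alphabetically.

After op 1 (remove /h): {"dr":12,"fjf":24}
After op 2 (remove /dr): {"fjf":24}
After op 3 (add /tv 51): {"fjf":24,"tv":51}
After op 4 (add /w 76): {"fjf":24,"tv":51,"w":76}
After op 5 (replace /fjf 60): {"fjf":60,"tv":51,"w":76}
After op 6 (replace /w 6): {"fjf":60,"tv":51,"w":6}
After op 7 (remove /w): {"fjf":60,"tv":51}
After op 8 (remove /fjf): {"tv":51}
After op 9 (add /seq 33): {"seq":33,"tv":51}
After op 10 (replace /tv 59): {"seq":33,"tv":59}
After op 11 (remove /tv): {"seq":33}
After op 12 (replace /seq 65): {"seq":65}
After op 13 (replace /seq 99): {"seq":99}
After op 14 (add /seq 34): {"seq":34}
After op 15 (remove /seq): {}
After op 16 (add /qn 82): {"qn":82}
After op 17 (replace /qn 32): {"qn":32}
After op 18 (remove /qn): {}
After op 19 (add /ote 76): {"ote":76}
After op 20 (remove /ote): {}
After op 21 (add /co 16): {"co":16}
After op 22 (replace /co 45): {"co":45}
After op 23 (add /db 84): {"co":45,"db":84}
After op 24 (replace /db 5): {"co":45,"db":5}
After op 25 (remove /db): {"co":45}

Answer: {"co":45}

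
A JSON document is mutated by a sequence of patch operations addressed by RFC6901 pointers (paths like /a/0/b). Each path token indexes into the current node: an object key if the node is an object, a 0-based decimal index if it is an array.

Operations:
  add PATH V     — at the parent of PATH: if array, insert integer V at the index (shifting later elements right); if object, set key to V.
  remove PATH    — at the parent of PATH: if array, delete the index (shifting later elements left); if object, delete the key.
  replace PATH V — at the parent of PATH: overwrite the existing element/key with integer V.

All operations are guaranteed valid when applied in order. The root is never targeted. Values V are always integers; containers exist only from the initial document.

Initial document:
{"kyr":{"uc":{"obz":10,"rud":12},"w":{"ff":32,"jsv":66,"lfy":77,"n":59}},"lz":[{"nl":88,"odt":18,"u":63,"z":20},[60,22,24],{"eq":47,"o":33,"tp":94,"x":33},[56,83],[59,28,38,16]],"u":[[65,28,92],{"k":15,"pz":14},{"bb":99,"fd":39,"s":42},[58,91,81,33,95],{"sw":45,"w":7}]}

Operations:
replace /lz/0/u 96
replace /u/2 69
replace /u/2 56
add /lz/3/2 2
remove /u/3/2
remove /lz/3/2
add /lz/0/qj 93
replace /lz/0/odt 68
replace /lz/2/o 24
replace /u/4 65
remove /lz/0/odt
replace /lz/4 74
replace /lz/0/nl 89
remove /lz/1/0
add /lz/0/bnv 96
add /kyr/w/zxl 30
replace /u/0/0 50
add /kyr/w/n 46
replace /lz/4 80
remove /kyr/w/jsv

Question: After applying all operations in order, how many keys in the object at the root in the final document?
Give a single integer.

After op 1 (replace /lz/0/u 96): {"kyr":{"uc":{"obz":10,"rud":12},"w":{"ff":32,"jsv":66,"lfy":77,"n":59}},"lz":[{"nl":88,"odt":18,"u":96,"z":20},[60,22,24],{"eq":47,"o":33,"tp":94,"x":33},[56,83],[59,28,38,16]],"u":[[65,28,92],{"k":15,"pz":14},{"bb":99,"fd":39,"s":42},[58,91,81,33,95],{"sw":45,"w":7}]}
After op 2 (replace /u/2 69): {"kyr":{"uc":{"obz":10,"rud":12},"w":{"ff":32,"jsv":66,"lfy":77,"n":59}},"lz":[{"nl":88,"odt":18,"u":96,"z":20},[60,22,24],{"eq":47,"o":33,"tp":94,"x":33},[56,83],[59,28,38,16]],"u":[[65,28,92],{"k":15,"pz":14},69,[58,91,81,33,95],{"sw":45,"w":7}]}
After op 3 (replace /u/2 56): {"kyr":{"uc":{"obz":10,"rud":12},"w":{"ff":32,"jsv":66,"lfy":77,"n":59}},"lz":[{"nl":88,"odt":18,"u":96,"z":20},[60,22,24],{"eq":47,"o":33,"tp":94,"x":33},[56,83],[59,28,38,16]],"u":[[65,28,92],{"k":15,"pz":14},56,[58,91,81,33,95],{"sw":45,"w":7}]}
After op 4 (add /lz/3/2 2): {"kyr":{"uc":{"obz":10,"rud":12},"w":{"ff":32,"jsv":66,"lfy":77,"n":59}},"lz":[{"nl":88,"odt":18,"u":96,"z":20},[60,22,24],{"eq":47,"o":33,"tp":94,"x":33},[56,83,2],[59,28,38,16]],"u":[[65,28,92],{"k":15,"pz":14},56,[58,91,81,33,95],{"sw":45,"w":7}]}
After op 5 (remove /u/3/2): {"kyr":{"uc":{"obz":10,"rud":12},"w":{"ff":32,"jsv":66,"lfy":77,"n":59}},"lz":[{"nl":88,"odt":18,"u":96,"z":20},[60,22,24],{"eq":47,"o":33,"tp":94,"x":33},[56,83,2],[59,28,38,16]],"u":[[65,28,92],{"k":15,"pz":14},56,[58,91,33,95],{"sw":45,"w":7}]}
After op 6 (remove /lz/3/2): {"kyr":{"uc":{"obz":10,"rud":12},"w":{"ff":32,"jsv":66,"lfy":77,"n":59}},"lz":[{"nl":88,"odt":18,"u":96,"z":20},[60,22,24],{"eq":47,"o":33,"tp":94,"x":33},[56,83],[59,28,38,16]],"u":[[65,28,92],{"k":15,"pz":14},56,[58,91,33,95],{"sw":45,"w":7}]}
After op 7 (add /lz/0/qj 93): {"kyr":{"uc":{"obz":10,"rud":12},"w":{"ff":32,"jsv":66,"lfy":77,"n":59}},"lz":[{"nl":88,"odt":18,"qj":93,"u":96,"z":20},[60,22,24],{"eq":47,"o":33,"tp":94,"x":33},[56,83],[59,28,38,16]],"u":[[65,28,92],{"k":15,"pz":14},56,[58,91,33,95],{"sw":45,"w":7}]}
After op 8 (replace /lz/0/odt 68): {"kyr":{"uc":{"obz":10,"rud":12},"w":{"ff":32,"jsv":66,"lfy":77,"n":59}},"lz":[{"nl":88,"odt":68,"qj":93,"u":96,"z":20},[60,22,24],{"eq":47,"o":33,"tp":94,"x":33},[56,83],[59,28,38,16]],"u":[[65,28,92],{"k":15,"pz":14},56,[58,91,33,95],{"sw":45,"w":7}]}
After op 9 (replace /lz/2/o 24): {"kyr":{"uc":{"obz":10,"rud":12},"w":{"ff":32,"jsv":66,"lfy":77,"n":59}},"lz":[{"nl":88,"odt":68,"qj":93,"u":96,"z":20},[60,22,24],{"eq":47,"o":24,"tp":94,"x":33},[56,83],[59,28,38,16]],"u":[[65,28,92],{"k":15,"pz":14},56,[58,91,33,95],{"sw":45,"w":7}]}
After op 10 (replace /u/4 65): {"kyr":{"uc":{"obz":10,"rud":12},"w":{"ff":32,"jsv":66,"lfy":77,"n":59}},"lz":[{"nl":88,"odt":68,"qj":93,"u":96,"z":20},[60,22,24],{"eq":47,"o":24,"tp":94,"x":33},[56,83],[59,28,38,16]],"u":[[65,28,92],{"k":15,"pz":14},56,[58,91,33,95],65]}
After op 11 (remove /lz/0/odt): {"kyr":{"uc":{"obz":10,"rud":12},"w":{"ff":32,"jsv":66,"lfy":77,"n":59}},"lz":[{"nl":88,"qj":93,"u":96,"z":20},[60,22,24],{"eq":47,"o":24,"tp":94,"x":33},[56,83],[59,28,38,16]],"u":[[65,28,92],{"k":15,"pz":14},56,[58,91,33,95],65]}
After op 12 (replace /lz/4 74): {"kyr":{"uc":{"obz":10,"rud":12},"w":{"ff":32,"jsv":66,"lfy":77,"n":59}},"lz":[{"nl":88,"qj":93,"u":96,"z":20},[60,22,24],{"eq":47,"o":24,"tp":94,"x":33},[56,83],74],"u":[[65,28,92],{"k":15,"pz":14},56,[58,91,33,95],65]}
After op 13 (replace /lz/0/nl 89): {"kyr":{"uc":{"obz":10,"rud":12},"w":{"ff":32,"jsv":66,"lfy":77,"n":59}},"lz":[{"nl":89,"qj":93,"u":96,"z":20},[60,22,24],{"eq":47,"o":24,"tp":94,"x":33},[56,83],74],"u":[[65,28,92],{"k":15,"pz":14},56,[58,91,33,95],65]}
After op 14 (remove /lz/1/0): {"kyr":{"uc":{"obz":10,"rud":12},"w":{"ff":32,"jsv":66,"lfy":77,"n":59}},"lz":[{"nl":89,"qj":93,"u":96,"z":20},[22,24],{"eq":47,"o":24,"tp":94,"x":33},[56,83],74],"u":[[65,28,92],{"k":15,"pz":14},56,[58,91,33,95],65]}
After op 15 (add /lz/0/bnv 96): {"kyr":{"uc":{"obz":10,"rud":12},"w":{"ff":32,"jsv":66,"lfy":77,"n":59}},"lz":[{"bnv":96,"nl":89,"qj":93,"u":96,"z":20},[22,24],{"eq":47,"o":24,"tp":94,"x":33},[56,83],74],"u":[[65,28,92],{"k":15,"pz":14},56,[58,91,33,95],65]}
After op 16 (add /kyr/w/zxl 30): {"kyr":{"uc":{"obz":10,"rud":12},"w":{"ff":32,"jsv":66,"lfy":77,"n":59,"zxl":30}},"lz":[{"bnv":96,"nl":89,"qj":93,"u":96,"z":20},[22,24],{"eq":47,"o":24,"tp":94,"x":33},[56,83],74],"u":[[65,28,92],{"k":15,"pz":14},56,[58,91,33,95],65]}
After op 17 (replace /u/0/0 50): {"kyr":{"uc":{"obz":10,"rud":12},"w":{"ff":32,"jsv":66,"lfy":77,"n":59,"zxl":30}},"lz":[{"bnv":96,"nl":89,"qj":93,"u":96,"z":20},[22,24],{"eq":47,"o":24,"tp":94,"x":33},[56,83],74],"u":[[50,28,92],{"k":15,"pz":14},56,[58,91,33,95],65]}
After op 18 (add /kyr/w/n 46): {"kyr":{"uc":{"obz":10,"rud":12},"w":{"ff":32,"jsv":66,"lfy":77,"n":46,"zxl":30}},"lz":[{"bnv":96,"nl":89,"qj":93,"u":96,"z":20},[22,24],{"eq":47,"o":24,"tp":94,"x":33},[56,83],74],"u":[[50,28,92],{"k":15,"pz":14},56,[58,91,33,95],65]}
After op 19 (replace /lz/4 80): {"kyr":{"uc":{"obz":10,"rud":12},"w":{"ff":32,"jsv":66,"lfy":77,"n":46,"zxl":30}},"lz":[{"bnv":96,"nl":89,"qj":93,"u":96,"z":20},[22,24],{"eq":47,"o":24,"tp":94,"x":33},[56,83],80],"u":[[50,28,92],{"k":15,"pz":14},56,[58,91,33,95],65]}
After op 20 (remove /kyr/w/jsv): {"kyr":{"uc":{"obz":10,"rud":12},"w":{"ff":32,"lfy":77,"n":46,"zxl":30}},"lz":[{"bnv":96,"nl":89,"qj":93,"u":96,"z":20},[22,24],{"eq":47,"o":24,"tp":94,"x":33},[56,83],80],"u":[[50,28,92],{"k":15,"pz":14},56,[58,91,33,95],65]}
Size at the root: 3

Answer: 3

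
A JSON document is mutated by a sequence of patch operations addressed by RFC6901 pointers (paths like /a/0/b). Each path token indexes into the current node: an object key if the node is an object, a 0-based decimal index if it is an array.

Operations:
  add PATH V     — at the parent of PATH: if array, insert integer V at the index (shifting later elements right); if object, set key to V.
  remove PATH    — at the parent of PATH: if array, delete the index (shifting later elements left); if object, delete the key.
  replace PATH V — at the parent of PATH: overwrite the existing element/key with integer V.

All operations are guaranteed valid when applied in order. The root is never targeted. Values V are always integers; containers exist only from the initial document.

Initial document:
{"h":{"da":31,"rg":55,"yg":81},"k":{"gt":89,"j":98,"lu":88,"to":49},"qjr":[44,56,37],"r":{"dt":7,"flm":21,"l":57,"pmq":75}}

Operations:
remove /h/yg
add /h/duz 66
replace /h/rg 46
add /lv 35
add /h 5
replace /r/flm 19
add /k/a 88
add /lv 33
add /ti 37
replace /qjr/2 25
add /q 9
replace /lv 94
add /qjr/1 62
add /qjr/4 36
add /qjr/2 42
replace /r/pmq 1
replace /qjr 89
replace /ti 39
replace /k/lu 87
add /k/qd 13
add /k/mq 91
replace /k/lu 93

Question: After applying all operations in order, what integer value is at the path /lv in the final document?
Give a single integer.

Answer: 94

Derivation:
After op 1 (remove /h/yg): {"h":{"da":31,"rg":55},"k":{"gt":89,"j":98,"lu":88,"to":49},"qjr":[44,56,37],"r":{"dt":7,"flm":21,"l":57,"pmq":75}}
After op 2 (add /h/duz 66): {"h":{"da":31,"duz":66,"rg":55},"k":{"gt":89,"j":98,"lu":88,"to":49},"qjr":[44,56,37],"r":{"dt":7,"flm":21,"l":57,"pmq":75}}
After op 3 (replace /h/rg 46): {"h":{"da":31,"duz":66,"rg":46},"k":{"gt":89,"j":98,"lu":88,"to":49},"qjr":[44,56,37],"r":{"dt":7,"flm":21,"l":57,"pmq":75}}
After op 4 (add /lv 35): {"h":{"da":31,"duz":66,"rg":46},"k":{"gt":89,"j":98,"lu":88,"to":49},"lv":35,"qjr":[44,56,37],"r":{"dt":7,"flm":21,"l":57,"pmq":75}}
After op 5 (add /h 5): {"h":5,"k":{"gt":89,"j":98,"lu":88,"to":49},"lv":35,"qjr":[44,56,37],"r":{"dt":7,"flm":21,"l":57,"pmq":75}}
After op 6 (replace /r/flm 19): {"h":5,"k":{"gt":89,"j":98,"lu":88,"to":49},"lv":35,"qjr":[44,56,37],"r":{"dt":7,"flm":19,"l":57,"pmq":75}}
After op 7 (add /k/a 88): {"h":5,"k":{"a":88,"gt":89,"j":98,"lu":88,"to":49},"lv":35,"qjr":[44,56,37],"r":{"dt":7,"flm":19,"l":57,"pmq":75}}
After op 8 (add /lv 33): {"h":5,"k":{"a":88,"gt":89,"j":98,"lu":88,"to":49},"lv":33,"qjr":[44,56,37],"r":{"dt":7,"flm":19,"l":57,"pmq":75}}
After op 9 (add /ti 37): {"h":5,"k":{"a":88,"gt":89,"j":98,"lu":88,"to":49},"lv":33,"qjr":[44,56,37],"r":{"dt":7,"flm":19,"l":57,"pmq":75},"ti":37}
After op 10 (replace /qjr/2 25): {"h":5,"k":{"a":88,"gt":89,"j":98,"lu":88,"to":49},"lv":33,"qjr":[44,56,25],"r":{"dt":7,"flm":19,"l":57,"pmq":75},"ti":37}
After op 11 (add /q 9): {"h":5,"k":{"a":88,"gt":89,"j":98,"lu":88,"to":49},"lv":33,"q":9,"qjr":[44,56,25],"r":{"dt":7,"flm":19,"l":57,"pmq":75},"ti":37}
After op 12 (replace /lv 94): {"h":5,"k":{"a":88,"gt":89,"j":98,"lu":88,"to":49},"lv":94,"q":9,"qjr":[44,56,25],"r":{"dt":7,"flm":19,"l":57,"pmq":75},"ti":37}
After op 13 (add /qjr/1 62): {"h":5,"k":{"a":88,"gt":89,"j":98,"lu":88,"to":49},"lv":94,"q":9,"qjr":[44,62,56,25],"r":{"dt":7,"flm":19,"l":57,"pmq":75},"ti":37}
After op 14 (add /qjr/4 36): {"h":5,"k":{"a":88,"gt":89,"j":98,"lu":88,"to":49},"lv":94,"q":9,"qjr":[44,62,56,25,36],"r":{"dt":7,"flm":19,"l":57,"pmq":75},"ti":37}
After op 15 (add /qjr/2 42): {"h":5,"k":{"a":88,"gt":89,"j":98,"lu":88,"to":49},"lv":94,"q":9,"qjr":[44,62,42,56,25,36],"r":{"dt":7,"flm":19,"l":57,"pmq":75},"ti":37}
After op 16 (replace /r/pmq 1): {"h":5,"k":{"a":88,"gt":89,"j":98,"lu":88,"to":49},"lv":94,"q":9,"qjr":[44,62,42,56,25,36],"r":{"dt":7,"flm":19,"l":57,"pmq":1},"ti":37}
After op 17 (replace /qjr 89): {"h":5,"k":{"a":88,"gt":89,"j":98,"lu":88,"to":49},"lv":94,"q":9,"qjr":89,"r":{"dt":7,"flm":19,"l":57,"pmq":1},"ti":37}
After op 18 (replace /ti 39): {"h":5,"k":{"a":88,"gt":89,"j":98,"lu":88,"to":49},"lv":94,"q":9,"qjr":89,"r":{"dt":7,"flm":19,"l":57,"pmq":1},"ti":39}
After op 19 (replace /k/lu 87): {"h":5,"k":{"a":88,"gt":89,"j":98,"lu":87,"to":49},"lv":94,"q":9,"qjr":89,"r":{"dt":7,"flm":19,"l":57,"pmq":1},"ti":39}
After op 20 (add /k/qd 13): {"h":5,"k":{"a":88,"gt":89,"j":98,"lu":87,"qd":13,"to":49},"lv":94,"q":9,"qjr":89,"r":{"dt":7,"flm":19,"l":57,"pmq":1},"ti":39}
After op 21 (add /k/mq 91): {"h":5,"k":{"a":88,"gt":89,"j":98,"lu":87,"mq":91,"qd":13,"to":49},"lv":94,"q":9,"qjr":89,"r":{"dt":7,"flm":19,"l":57,"pmq":1},"ti":39}
After op 22 (replace /k/lu 93): {"h":5,"k":{"a":88,"gt":89,"j":98,"lu":93,"mq":91,"qd":13,"to":49},"lv":94,"q":9,"qjr":89,"r":{"dt":7,"flm":19,"l":57,"pmq":1},"ti":39}
Value at /lv: 94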